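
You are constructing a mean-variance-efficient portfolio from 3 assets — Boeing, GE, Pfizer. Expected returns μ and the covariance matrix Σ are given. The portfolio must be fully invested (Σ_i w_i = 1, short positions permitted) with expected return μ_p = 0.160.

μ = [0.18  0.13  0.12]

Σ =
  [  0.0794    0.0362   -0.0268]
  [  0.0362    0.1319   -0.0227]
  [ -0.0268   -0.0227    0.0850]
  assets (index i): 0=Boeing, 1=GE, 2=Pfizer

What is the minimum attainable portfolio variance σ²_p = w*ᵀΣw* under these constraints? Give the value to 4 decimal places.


g=Σ⁻¹μ = [2.8085  0.6396  2.4681]
h=Σ⁻¹𝟙 = [15.9207  6.3945  18.4921]
a=μᵀg=0.884833  b=𝟙ᵀg=5.916081  c=𝟙ᵀh=40.807430  D=ac−b²=1.107740
λ₁=(c·0.160−b)/D = (40.807430·0.160−5.916081)/1.107740 = 0.553476
λ₂=(a−b·0.160)/D = (0.884833−5.916081·0.160)/1.107740 = -0.055735
w* = 0.553476·g + -0.055735·h:
  w_0 = 0.553476·2.8085 + -0.055735·15.9207 = 0.6671  (Boeing)
  w_1 = 0.553476·0.6396 + -0.055735·6.3945 = -0.0024  (GE)
  w_2 = 0.553476·2.4681 + -0.055735·18.4921 = 0.3353  (Pfizer)
Σw_i=1.0000  μᵀw=0.1600
σ²=wᵀΣw=λ₁·μ_p+λ₂ = 0.553476·0.160 + -0.055735 = 0.032821 ≈ 0.0328

0.0328


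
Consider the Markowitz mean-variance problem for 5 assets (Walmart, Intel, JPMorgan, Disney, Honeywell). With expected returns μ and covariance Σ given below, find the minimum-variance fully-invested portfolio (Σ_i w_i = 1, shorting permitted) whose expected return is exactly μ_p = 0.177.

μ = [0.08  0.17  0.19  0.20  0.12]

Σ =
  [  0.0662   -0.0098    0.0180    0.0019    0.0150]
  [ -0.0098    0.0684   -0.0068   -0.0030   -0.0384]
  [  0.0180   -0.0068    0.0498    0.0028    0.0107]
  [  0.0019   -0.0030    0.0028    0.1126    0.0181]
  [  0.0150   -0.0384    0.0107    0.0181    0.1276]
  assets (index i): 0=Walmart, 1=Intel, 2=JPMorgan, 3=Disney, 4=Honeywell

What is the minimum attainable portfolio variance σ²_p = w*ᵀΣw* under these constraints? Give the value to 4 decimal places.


0.0167

x=Σ⁻¹μ = [0.3556  3.8322  3.7981  1.5342  1.5158]
y=Σ⁻¹𝟙 = [11.4767  24.6830  16.4261  7.0825  11.5339]
a=μᵀx=1.890279  b=𝟙ᵀx=11.035772  c=𝟙ᵀy=71.202206  D=ac−b²=12.803778
λ₁=(c·0.177−b)/D = (71.202206·0.177−11.035772)/12.803778 = 0.122387
λ₂=(a−b·0.177)/D = (1.890279−11.035772·0.177)/12.803778 = -0.004925
w* = 0.122387·x + -0.004925·y:
  w_0 = 0.122387·0.3556 + -0.004925·11.4767 = -0.0130  (Walmart)
  w_1 = 0.122387·3.8322 + -0.004925·24.6830 = 0.3475  (Intel)
  w_2 = 0.122387·3.7981 + -0.004925·16.4261 = 0.3839  (JPMorgan)
  w_3 = 0.122387·1.5342 + -0.004925·7.0825 = 0.1529  (Disney)
  w_4 = 0.122387·1.5158 + -0.004925·11.5339 = 0.1287  (Honeywell)
Σw_i=1.0000  μᵀw=0.1770
σ²=wᵀΣw=λ₁·μ_p+λ₂ = 0.122387·0.177 + -0.004925 = 0.016738 ≈ 0.0167


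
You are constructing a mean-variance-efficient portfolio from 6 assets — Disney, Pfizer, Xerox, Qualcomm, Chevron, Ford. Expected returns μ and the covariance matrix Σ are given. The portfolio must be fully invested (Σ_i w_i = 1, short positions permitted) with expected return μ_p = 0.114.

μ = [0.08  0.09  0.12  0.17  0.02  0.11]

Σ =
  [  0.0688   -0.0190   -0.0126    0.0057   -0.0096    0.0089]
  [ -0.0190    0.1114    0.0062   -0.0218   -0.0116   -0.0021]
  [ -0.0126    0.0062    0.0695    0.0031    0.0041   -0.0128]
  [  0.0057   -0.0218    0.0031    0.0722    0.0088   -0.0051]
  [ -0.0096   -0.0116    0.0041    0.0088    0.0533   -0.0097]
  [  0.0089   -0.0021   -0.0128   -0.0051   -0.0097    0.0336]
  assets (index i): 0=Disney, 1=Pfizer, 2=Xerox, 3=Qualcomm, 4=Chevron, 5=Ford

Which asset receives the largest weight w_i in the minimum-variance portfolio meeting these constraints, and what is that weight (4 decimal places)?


Ford (0.3367)

x=Σ⁻¹μ = [1.4041  1.6755  2.5073  2.8309  1.1945  4.7363]
y=Σ⁻¹𝟙 = [20.7618  18.4806  22.3013  16.3263  30.3285  45.1469]
a=μᵀx=1.590135  b=𝟙ᵀx=14.348559  c=𝟙ᵀy=153.345406  D=ac−b²=37.958687
λ₁=(c·0.114−b)/D = (153.345406·0.114−14.348559)/37.958687 = 0.082532
λ₂=(a−b·0.114)/D = (1.590135−14.348559·0.114)/37.958687 = -0.001201
w* = 0.082532·x + -0.001201·y:
  w_0 = 0.082532·1.4041 + -0.001201·20.7618 = 0.0909  (Disney)
  w_1 = 0.082532·1.6755 + -0.001201·18.4806 = 0.1161  (Pfizer)
  w_2 = 0.082532·2.5073 + -0.001201·22.3013 = 0.1801  (Xerox)
  w_3 = 0.082532·2.8309 + -0.001201·16.3263 = 0.2140  (Qualcomm)
  w_4 = 0.082532·1.1945 + -0.001201·30.3285 = 0.0621  (Chevron)
  w_5 = 0.082532·4.7363 + -0.001201·45.1469 = 0.3367  (Ford)
Σw_i=1.0000  μᵀw=0.1140
σ²=wᵀΣw=λ₁·μ_p+λ₂ = 0.082532·0.114 + -0.001201 = 0.008207 ≈ 0.0082


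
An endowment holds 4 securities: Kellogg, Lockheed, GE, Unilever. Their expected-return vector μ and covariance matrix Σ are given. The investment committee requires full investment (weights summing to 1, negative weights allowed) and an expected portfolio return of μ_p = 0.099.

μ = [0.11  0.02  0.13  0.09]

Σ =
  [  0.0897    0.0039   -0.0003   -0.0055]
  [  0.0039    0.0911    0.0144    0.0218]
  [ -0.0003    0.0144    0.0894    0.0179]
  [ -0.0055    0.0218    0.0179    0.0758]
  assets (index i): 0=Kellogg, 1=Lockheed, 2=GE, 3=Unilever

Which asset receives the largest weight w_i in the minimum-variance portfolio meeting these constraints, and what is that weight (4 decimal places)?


g=Σ⁻¹μ = [1.3086  -0.2950  1.2935  1.0617]
h=Σ⁻¹𝟙 = [11.5044  6.7713  8.0978  10.1677]
a=μᵀg=0.401744  b=𝟙ᵀg=3.368711  c=𝟙ᵀh=36.541181  D=ac−b²=3.331970
λ₁=(c·0.099−b)/D = (36.541181·0.099−3.368711)/3.331970 = 0.074690
λ₂=(a−b·0.099)/D = (0.401744−3.368711·0.099)/3.331970 = 0.020481
w* = 0.074690·g + 0.020481·h:
  w_0 = 0.074690·1.3086 + 0.020481·11.5044 = 0.3334  (Kellogg)
  w_1 = 0.074690·-0.2950 + 0.020481·6.7713 = 0.1166  (Lockheed)
  w_2 = 0.074690·1.2935 + 0.020481·8.0978 = 0.2625  (GE)
  w_3 = 0.074690·1.0617 + 0.020481·10.1677 = 0.2875  (Unilever)
Σw_i=1.0000  μᵀw=0.0990
σ²=wᵀΣw=λ₁·μ_p+λ₂ = 0.074690·0.099 + 0.020481 = 0.027875 ≈ 0.0279

Kellogg (0.3334)


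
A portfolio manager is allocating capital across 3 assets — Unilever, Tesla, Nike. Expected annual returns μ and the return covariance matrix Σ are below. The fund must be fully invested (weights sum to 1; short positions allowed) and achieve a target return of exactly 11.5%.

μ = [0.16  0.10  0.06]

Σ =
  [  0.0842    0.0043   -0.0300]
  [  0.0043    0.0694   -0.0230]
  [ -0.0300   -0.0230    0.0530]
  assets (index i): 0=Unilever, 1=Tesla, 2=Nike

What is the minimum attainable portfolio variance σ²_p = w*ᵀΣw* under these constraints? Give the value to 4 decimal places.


u=Σ⁻¹μ = [3.2220  2.5940  4.0815]
v=Σ⁻¹𝟙 = [26.9406  28.0863  46.3057]
a=μᵀu=1.019805  b=𝟙ᵀu=9.897469  c=𝟙ᵀv=101.332599  D=ac−b²=5.379649
λ₁=(c·0.115−b)/D = (101.332599·0.115−9.897469)/5.379649 = 0.326374
λ₂=(a−b·0.115)/D = (1.019805−9.897469·0.115)/5.379649 = -0.022010
w* = 0.326374·u + -0.022010·v:
  w_0 = 0.326374·3.2220 + -0.022010·26.9406 = 0.4586  (Unilever)
  w_1 = 0.326374·2.5940 + -0.022010·28.0863 = 0.2284  (Tesla)
  w_2 = 0.326374·4.0815 + -0.022010·46.3057 = 0.3129  (Nike)
Σw_i=1.0000  μᵀw=0.1150
σ²=wᵀΣw=λ₁·μ_p+λ₂ = 0.326374·0.115 + -0.022010 = 0.015524 ≈ 0.0155

0.0155


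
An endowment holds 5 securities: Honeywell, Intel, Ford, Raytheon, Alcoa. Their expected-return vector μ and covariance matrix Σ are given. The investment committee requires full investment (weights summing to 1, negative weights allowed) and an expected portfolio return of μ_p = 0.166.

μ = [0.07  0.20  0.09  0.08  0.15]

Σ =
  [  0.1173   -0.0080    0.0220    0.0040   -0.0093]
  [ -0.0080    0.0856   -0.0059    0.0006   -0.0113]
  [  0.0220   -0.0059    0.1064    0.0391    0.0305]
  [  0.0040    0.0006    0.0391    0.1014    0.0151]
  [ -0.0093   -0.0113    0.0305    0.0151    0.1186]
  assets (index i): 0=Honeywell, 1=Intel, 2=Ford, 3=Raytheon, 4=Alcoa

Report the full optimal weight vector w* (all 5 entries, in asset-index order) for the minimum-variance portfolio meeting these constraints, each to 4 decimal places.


p=Σ⁻¹μ = [0.8314  2.6209  0.2422  0.4294  1.4627]
q=Σ⁻¹𝟙 = [9.3360  13.8872  3.1932  6.8711  8.7909]
a=μᵀp=0.857942  b=𝟙ᵀp=5.586675  c=𝟙ᵀq=42.078445  D=ac−b²=4.889944
λ₁=(c·0.166−b)/D = (42.078445·0.166−5.586675)/4.889944 = 0.285964
λ₂=(a−b·0.166)/D = (0.857942−5.586675·0.166)/4.889944 = -0.014202
w* = 0.285964·p + -0.014202·q:
  w_0 = 0.285964·0.8314 + -0.014202·9.3360 = 0.1052  (Honeywell)
  w_1 = 0.285964·2.6209 + -0.014202·13.8872 = 0.5523  (Intel)
  w_2 = 0.285964·0.2422 + -0.014202·3.1932 = 0.0239  (Ford)
  w_3 = 0.285964·0.4294 + -0.014202·6.8711 = 0.0252  (Raytheon)
  w_4 = 0.285964·1.4627 + -0.014202·8.7909 = 0.2934  (Alcoa)
Σw_i=1.0000  μᵀw=0.1660
σ²=wᵀΣw=λ₁·μ_p+λ₂ = 0.285964·0.166 + -0.014202 = 0.033268 ≈ 0.0333

0.1052  0.5523  0.0239  0.0252  0.2934


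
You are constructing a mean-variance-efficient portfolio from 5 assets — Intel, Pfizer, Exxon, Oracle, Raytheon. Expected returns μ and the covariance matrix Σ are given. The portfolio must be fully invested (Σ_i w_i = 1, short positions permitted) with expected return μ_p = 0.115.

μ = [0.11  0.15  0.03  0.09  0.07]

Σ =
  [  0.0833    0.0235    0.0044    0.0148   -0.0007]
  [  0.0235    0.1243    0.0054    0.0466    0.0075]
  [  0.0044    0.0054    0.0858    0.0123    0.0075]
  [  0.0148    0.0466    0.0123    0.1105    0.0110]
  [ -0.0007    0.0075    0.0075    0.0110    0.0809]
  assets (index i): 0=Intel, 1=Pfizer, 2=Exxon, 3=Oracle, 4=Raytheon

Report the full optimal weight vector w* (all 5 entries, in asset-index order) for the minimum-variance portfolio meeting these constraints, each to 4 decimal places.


0.3679  0.3550  -0.0179  0.0585  0.2366

x=Σ⁻¹μ = [1.0330  0.8795  0.1450  0.2144  0.7501]
y=Σ⁻¹𝟙 = [9.8559  3.5893  9.4012  4.1060  10.6836]
a=μᵀx=0.321706  b=𝟙ᵀx=3.021976  c=𝟙ᵀy=37.636016  D=ac−b²=2.975398
λ₁=(c·0.115−b)/D = (37.636016·0.115−3.021976)/2.975398 = 0.438989
λ₂=(a−b·0.115)/D = (0.321706−3.021976·0.115)/2.975398 = -0.008678
w* = 0.438989·x + -0.008678·y:
  w_0 = 0.438989·1.0330 + -0.008678·9.8559 = 0.3679  (Intel)
  w_1 = 0.438989·0.8795 + -0.008678·3.5893 = 0.3550  (Pfizer)
  w_2 = 0.438989·0.1450 + -0.008678·9.4012 = -0.0179  (Exxon)
  w_3 = 0.438989·0.2144 + -0.008678·4.1060 = 0.0585  (Oracle)
  w_4 = 0.438989·0.7501 + -0.008678·10.6836 = 0.2366  (Raytheon)
Σw_i=1.0000  μᵀw=0.1150
σ²=wᵀΣw=λ₁·μ_p+λ₂ = 0.438989·0.115 + -0.008678 = 0.041805 ≈ 0.0418


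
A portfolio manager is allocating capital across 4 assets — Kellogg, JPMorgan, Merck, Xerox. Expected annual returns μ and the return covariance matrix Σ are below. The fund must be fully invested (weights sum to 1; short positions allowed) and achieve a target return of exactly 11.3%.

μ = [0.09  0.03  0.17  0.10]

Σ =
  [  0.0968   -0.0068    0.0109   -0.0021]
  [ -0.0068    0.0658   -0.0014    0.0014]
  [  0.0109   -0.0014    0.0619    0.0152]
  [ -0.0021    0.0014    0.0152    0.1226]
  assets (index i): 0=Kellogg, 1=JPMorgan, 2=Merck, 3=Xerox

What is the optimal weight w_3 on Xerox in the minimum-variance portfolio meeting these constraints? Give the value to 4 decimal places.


0.1290

g=Σ⁻¹μ = [0.6981  0.5707  2.5112  0.5098]
h=Σ⁻¹𝟙 = [10.1434  16.3868  13.1400  6.5141]
a=μᵀg=0.557826  b=𝟙ᵀg=4.289719  c=𝟙ᵀh=46.184322  D=ac−b²=7.361115
λ₁=(c·0.113−b)/D = (46.184322·0.113−4.289719)/7.361115 = 0.126219
λ₂=(a−b·0.113)/D = (0.557826−4.289719·0.113)/7.361115 = 0.009929
w* = 0.126219·g + 0.009929·h:
  w_0 = 0.126219·0.6981 + 0.009929·10.1434 = 0.1888  (Kellogg)
  w_1 = 0.126219·0.5707 + 0.009929·16.3868 = 0.2347  (JPMorgan)
  w_2 = 0.126219·2.5112 + 0.009929·13.1400 = 0.4474  (Merck)
  w_3 = 0.126219·0.5098 + 0.009929·6.5141 = 0.1290  (Xerox)
Σw_i=1.0000  μᵀw=0.1130
σ²=wᵀΣw=λ₁·μ_p+λ₂ = 0.126219·0.113 + 0.009929 = 0.024192 ≈ 0.0242


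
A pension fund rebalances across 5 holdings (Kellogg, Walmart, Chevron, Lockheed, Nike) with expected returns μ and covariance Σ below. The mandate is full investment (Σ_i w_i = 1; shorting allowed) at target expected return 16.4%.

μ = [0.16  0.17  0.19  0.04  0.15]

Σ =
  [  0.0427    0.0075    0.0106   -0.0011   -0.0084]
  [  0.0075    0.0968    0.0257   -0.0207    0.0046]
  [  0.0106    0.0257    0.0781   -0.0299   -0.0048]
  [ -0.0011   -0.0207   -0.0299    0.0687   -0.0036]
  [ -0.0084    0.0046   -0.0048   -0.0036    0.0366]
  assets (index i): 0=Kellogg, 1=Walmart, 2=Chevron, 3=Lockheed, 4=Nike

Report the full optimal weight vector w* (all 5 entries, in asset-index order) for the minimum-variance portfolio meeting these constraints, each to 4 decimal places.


u=Σ⁻¹μ = [4.0198  0.9512  2.8575  2.4660  5.5187]
v=Σ⁻¹𝟙 = [25.3061  7.2336  19.9358  27.7860  37.5688]
a=μᵀu=2.274243  b=𝟙ᵀu=15.813246  c=𝟙ᵀv=117.830292  D=ac−b²=17.915966
λ₁=(c·0.164−b)/D = (117.830292·0.164−15.813246)/17.915966 = 0.195966
λ₂=(a−b·0.164)/D = (2.274243−15.813246·0.164)/17.915966 = -0.017813
w* = 0.195966·u + -0.017813·v:
  w_0 = 0.195966·4.0198 + -0.017813·25.3061 = 0.3370  (Kellogg)
  w_1 = 0.195966·0.9512 + -0.017813·7.2336 = 0.0576  (Walmart)
  w_2 = 0.195966·2.8575 + -0.017813·19.9358 = 0.2049  (Chevron)
  w_3 = 0.195966·2.4660 + -0.017813·27.7860 = -0.0117  (Lockheed)
  w_4 = 0.195966·5.5187 + -0.017813·37.5688 = 0.4123  (Nike)
Σw_i=1.0000  μᵀw=0.1640
σ²=wᵀΣw=λ₁·μ_p+λ₂ = 0.195966·0.164 + -0.017813 = 0.014326 ≈ 0.0143

0.3370  0.0576  0.2049  -0.0117  0.4123


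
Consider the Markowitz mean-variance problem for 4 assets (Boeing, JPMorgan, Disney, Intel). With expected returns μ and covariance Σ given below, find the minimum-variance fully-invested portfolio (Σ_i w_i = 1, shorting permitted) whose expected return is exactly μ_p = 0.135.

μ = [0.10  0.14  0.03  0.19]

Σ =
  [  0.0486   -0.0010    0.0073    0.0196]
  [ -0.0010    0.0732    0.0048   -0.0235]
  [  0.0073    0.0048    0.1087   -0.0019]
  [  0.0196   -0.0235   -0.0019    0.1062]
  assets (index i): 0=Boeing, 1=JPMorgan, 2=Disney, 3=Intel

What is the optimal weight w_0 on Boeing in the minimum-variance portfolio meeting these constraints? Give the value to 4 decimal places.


p=Σ⁻¹μ = [1.2303  2.6093  0.1156  2.1415]
q=Σ⁻¹𝟙 = [15.5967  16.7054  7.5958  10.3702]
a=μᵀp=0.898677  b=𝟙ᵀp=6.096638  c=𝟙ᵀq=50.268098  D=ac−b²=8.005804
λ₁=(c·0.135−b)/D = (50.268098·0.135−6.096638)/8.005804 = 0.086132
λ₂=(a−b·0.135)/D = (0.898677−6.096638·0.135)/8.005804 = 0.009447
w* = 0.086132·p + 0.009447·q:
  w_0 = 0.086132·1.2303 + 0.009447·15.5967 = 0.2533  (Boeing)
  w_1 = 0.086132·2.6093 + 0.009447·16.7054 = 0.3826  (JPMorgan)
  w_2 = 0.086132·0.1156 + 0.009447·7.5958 = 0.0817  (Disney)
  w_3 = 0.086132·2.1415 + 0.009447·10.3702 = 0.2824  (Intel)
Σw_i=1.0000  μᵀw=0.1350
σ²=wᵀΣw=λ₁·μ_p+λ₂ = 0.086132·0.135 + 0.009447 = 0.021075 ≈ 0.0211

0.2533


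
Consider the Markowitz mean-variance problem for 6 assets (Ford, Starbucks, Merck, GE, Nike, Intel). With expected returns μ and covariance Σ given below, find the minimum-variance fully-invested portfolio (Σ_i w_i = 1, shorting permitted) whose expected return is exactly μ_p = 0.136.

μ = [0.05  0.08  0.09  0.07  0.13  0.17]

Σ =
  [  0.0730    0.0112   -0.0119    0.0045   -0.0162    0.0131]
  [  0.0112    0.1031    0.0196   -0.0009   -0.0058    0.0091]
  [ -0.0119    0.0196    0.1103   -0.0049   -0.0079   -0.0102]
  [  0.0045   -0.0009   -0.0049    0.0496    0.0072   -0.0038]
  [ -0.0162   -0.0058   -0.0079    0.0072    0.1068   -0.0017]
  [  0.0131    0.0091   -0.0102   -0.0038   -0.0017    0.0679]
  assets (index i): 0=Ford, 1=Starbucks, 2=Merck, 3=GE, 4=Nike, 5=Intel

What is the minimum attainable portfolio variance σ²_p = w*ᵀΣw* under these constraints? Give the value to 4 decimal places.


p=Σ⁻¹μ = [0.5656  0.3367  1.2256  1.4938  1.3535  2.6510]
q=Σ⁻¹𝟙 = [13.6610  5.3379  12.6522  19.7137  11.5657  14.6700]
a=μᵀp=0.896711  b=𝟙ᵀp=7.626189  c=𝟙ᵀq=77.600587  D=ac−b²=11.426531
λ₁=(c·0.136−b)/D = (77.600587·0.136−7.626189)/11.426531 = 0.256201
λ₂=(a−b·0.136)/D = (0.896711−7.626189·0.136)/11.426531 = -0.012292
w* = 0.256201·p + -0.012292·q:
  w_0 = 0.256201·0.5656 + -0.012292·13.6610 = -0.0230  (Ford)
  w_1 = 0.256201·0.3367 + -0.012292·5.3379 = 0.0207  (Starbucks)
  w_2 = 0.256201·1.2256 + -0.012292·12.6522 = 0.1585  (Merck)
  w_3 = 0.256201·1.4938 + -0.012292·19.7137 = 0.1404  (GE)
  w_4 = 0.256201·1.3535 + -0.012292·11.5657 = 0.2046  (Nike)
  w_5 = 0.256201·2.6510 + -0.012292·14.6700 = 0.4989  (Intel)
Σw_i=1.0000  μᵀw=0.1360
σ²=wᵀΣw=λ₁·μ_p+λ₂ = 0.256201·0.136 + -0.012292 = 0.022552 ≈ 0.0226

0.0226


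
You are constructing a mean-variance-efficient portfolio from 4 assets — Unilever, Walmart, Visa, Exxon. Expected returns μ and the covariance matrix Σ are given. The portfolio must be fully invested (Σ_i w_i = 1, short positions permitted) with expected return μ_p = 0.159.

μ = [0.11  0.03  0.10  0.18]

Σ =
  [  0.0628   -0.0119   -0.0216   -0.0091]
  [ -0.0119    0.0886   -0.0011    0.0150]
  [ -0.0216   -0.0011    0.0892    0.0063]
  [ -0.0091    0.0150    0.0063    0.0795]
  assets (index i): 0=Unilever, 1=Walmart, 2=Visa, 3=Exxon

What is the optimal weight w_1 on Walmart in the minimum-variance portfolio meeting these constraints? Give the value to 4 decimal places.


u=Σ⁻¹μ = [2.7128  0.3189  1.6134  2.3866]
v=Σ⁻¹𝟙 = [25.8665  12.9787  16.8039  11.7590]
a=μᵀu=0.898904  b=𝟙ᵀu=7.031694  c=𝟙ᵀv=67.408162  D=ac−b²=11.148726
λ₁=(c·0.159−b)/D = (67.408162·0.159−7.031694)/11.148726 = 0.330639
λ₂=(a−b·0.159)/D = (0.898904−7.031694·0.159)/11.148726 = -0.019656
w* = 0.330639·u + -0.019656·v:
  w_0 = 0.330639·2.7128 + -0.019656·25.8665 = 0.3885  (Unilever)
  w_1 = 0.330639·0.3189 + -0.019656·12.9787 = -0.1497  (Walmart)
  w_2 = 0.330639·1.6134 + -0.019656·16.8039 = 0.2031  (Visa)
  w_3 = 0.330639·2.3866 + -0.019656·11.7590 = 0.5580  (Exxon)
Σw_i=1.0000  μᵀw=0.1590
σ²=wᵀΣw=λ₁·μ_p+λ₂ = 0.330639·0.159 + -0.019656 = 0.032916 ≈ 0.0329

-0.1497


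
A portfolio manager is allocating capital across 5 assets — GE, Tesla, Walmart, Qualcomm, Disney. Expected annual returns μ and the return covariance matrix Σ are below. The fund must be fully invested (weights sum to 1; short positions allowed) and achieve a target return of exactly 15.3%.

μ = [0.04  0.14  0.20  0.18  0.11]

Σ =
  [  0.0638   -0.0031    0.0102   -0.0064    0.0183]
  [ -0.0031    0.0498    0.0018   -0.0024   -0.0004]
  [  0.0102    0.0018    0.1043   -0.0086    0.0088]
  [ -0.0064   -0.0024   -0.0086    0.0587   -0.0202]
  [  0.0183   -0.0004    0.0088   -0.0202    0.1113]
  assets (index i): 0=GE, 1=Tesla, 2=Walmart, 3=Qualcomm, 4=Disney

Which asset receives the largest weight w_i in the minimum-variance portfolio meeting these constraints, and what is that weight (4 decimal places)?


x=Σ⁻¹μ = [0.4213  2.9712  2.0320  4.0491  1.5039]
y=Σ⁻¹𝟙 = [14.7949  21.9394  8.9014  24.4145  10.3582]
a=μᵀx=1.733506  b=𝟙ᵀx=10.977589  c=𝟙ᵀy=80.408324  D=ac−b²=18.880821
λ₁=(c·0.153−b)/D = (80.408324·0.153−10.977589)/18.880821 = 0.070171
λ₂=(a−b·0.153)/D = (1.733506−10.977589·0.153)/18.880821 = 0.002857
w* = 0.070171·x + 0.002857·y:
  w_0 = 0.070171·0.4213 + 0.002857·14.7949 = 0.0718  (GE)
  w_1 = 0.070171·2.9712 + 0.002857·21.9394 = 0.2712  (Tesla)
  w_2 = 0.070171·2.0320 + 0.002857·8.9014 = 0.1680  (Walmart)
  w_3 = 0.070171·4.0491 + 0.002857·24.4145 = 0.3539  (Qualcomm)
  w_4 = 0.070171·1.5039 + 0.002857·10.3582 = 0.1351  (Disney)
Σw_i=1.0000  μᵀw=0.1530
σ²=wᵀΣw=λ₁·μ_p+λ₂ = 0.070171·0.153 + 0.002857 = 0.013593 ≈ 0.0136

Qualcomm (0.3539)


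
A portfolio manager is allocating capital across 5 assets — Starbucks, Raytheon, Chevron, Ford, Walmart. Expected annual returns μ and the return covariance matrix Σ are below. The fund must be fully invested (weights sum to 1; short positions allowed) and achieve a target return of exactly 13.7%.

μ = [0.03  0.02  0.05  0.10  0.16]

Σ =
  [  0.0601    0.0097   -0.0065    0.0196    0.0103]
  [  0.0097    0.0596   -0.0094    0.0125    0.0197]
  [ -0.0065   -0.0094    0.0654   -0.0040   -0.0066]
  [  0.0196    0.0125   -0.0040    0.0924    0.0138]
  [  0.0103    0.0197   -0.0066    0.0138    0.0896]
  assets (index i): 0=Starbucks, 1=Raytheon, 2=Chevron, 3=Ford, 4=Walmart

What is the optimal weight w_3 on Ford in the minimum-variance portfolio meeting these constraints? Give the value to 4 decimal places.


0.2957

g=Σ⁻¹μ = [0.0571  -0.2958  0.9614  0.8862  1.7785]
h=Σ⁻¹𝟙 = [13.3630  14.1485  19.7241  5.8730  7.0621]
a=μᵀg=0.417044  b=𝟙ᵀg=3.387311  c=𝟙ᵀh=60.170741  D=ac−b²=13.619951
λ₁=(c·0.137−b)/D = (60.170741·0.137−3.387311)/13.619951 = 0.356542
λ₂=(a−b·0.137)/D = (0.417044−3.387311·0.137)/13.619951 = -0.003452
w* = 0.356542·g + -0.003452·h:
  w_0 = 0.356542·0.0571 + -0.003452·13.3630 = -0.0258  (Starbucks)
  w_1 = 0.356542·-0.2958 + -0.003452·14.1485 = -0.1543  (Raytheon)
  w_2 = 0.356542·0.9614 + -0.003452·19.7241 = 0.2747  (Chevron)
  w_3 = 0.356542·0.8862 + -0.003452·5.8730 = 0.2957  (Ford)
  w_4 = 0.356542·1.7785 + -0.003452·7.0621 = 0.6097  (Walmart)
Σw_i=1.0000  μᵀw=0.1370
σ²=wᵀΣw=λ₁·μ_p+λ₂ = 0.356542·0.137 + -0.003452 = 0.045394 ≈ 0.0454


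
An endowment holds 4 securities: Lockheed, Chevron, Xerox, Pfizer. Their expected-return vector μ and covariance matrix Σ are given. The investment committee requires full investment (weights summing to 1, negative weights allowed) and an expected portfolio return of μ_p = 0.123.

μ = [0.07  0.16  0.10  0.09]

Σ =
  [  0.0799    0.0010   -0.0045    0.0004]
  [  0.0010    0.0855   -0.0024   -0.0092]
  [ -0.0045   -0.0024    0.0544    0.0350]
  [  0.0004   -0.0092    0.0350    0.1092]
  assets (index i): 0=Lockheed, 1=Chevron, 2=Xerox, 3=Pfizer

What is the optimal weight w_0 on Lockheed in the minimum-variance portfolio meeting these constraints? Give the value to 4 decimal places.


0.1307

u=Σ⁻¹μ = [0.9466  1.9552  1.7244  0.4328]
v=Σ⁻¹𝟙 = [13.2928  12.5250  17.0010  4.7150]
a=μᵀu=0.590484  b=𝟙ᵀu=5.058942  c=𝟙ᵀv=47.533754  D=ac−b²=2.475027
λ₁=(c·0.123−b)/D = (47.533754·0.123−5.058942)/2.475027 = 0.318263
λ₂=(a−b·0.123)/D = (0.590484−5.058942·0.123)/2.475027 = -0.012835
w* = 0.318263·u + -0.012835·v:
  w_0 = 0.318263·0.9466 + -0.012835·13.2928 = 0.1307  (Lockheed)
  w_1 = 0.318263·1.9552 + -0.012835·12.5250 = 0.4615  (Chevron)
  w_2 = 0.318263·1.7244 + -0.012835·17.0010 = 0.3306  (Xerox)
  w_3 = 0.318263·0.4328 + -0.012835·4.7150 = 0.0772  (Pfizer)
Σw_i=1.0000  μᵀw=0.1230
σ²=wᵀΣw=λ₁·μ_p+λ₂ = 0.318263·0.123 + -0.012835 = 0.026312 ≈ 0.0263


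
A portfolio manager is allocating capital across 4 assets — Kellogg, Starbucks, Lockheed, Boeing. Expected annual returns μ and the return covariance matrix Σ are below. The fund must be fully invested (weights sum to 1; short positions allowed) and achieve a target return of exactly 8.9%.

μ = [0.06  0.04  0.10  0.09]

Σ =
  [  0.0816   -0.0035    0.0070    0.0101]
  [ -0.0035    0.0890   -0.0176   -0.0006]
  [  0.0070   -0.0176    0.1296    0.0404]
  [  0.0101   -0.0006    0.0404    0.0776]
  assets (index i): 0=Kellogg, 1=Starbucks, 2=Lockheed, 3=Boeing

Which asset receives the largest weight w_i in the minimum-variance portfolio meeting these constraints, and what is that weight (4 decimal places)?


u=Σ⁻¹μ = [0.6142  0.5924  0.5740  0.7856]
v=Σ⁻¹𝟙 = [11.2509  12.9802  6.3019  8.2417]
a=μᵀu=0.188652  b=𝟙ᵀu=2.566210  c=𝟙ᵀv=38.774754  D=ac−b²=0.729506
λ₁=(c·0.089−b)/D = (38.774754·0.089−2.566210)/0.729506 = 1.212797
λ₂=(a−b·0.089)/D = (0.188652−2.566210·0.089)/0.729506 = -0.054476
w* = 1.212797·u + -0.054476·v:
  w_0 = 1.212797·0.6142 + -0.054476·11.2509 = 0.1320  (Kellogg)
  w_1 = 1.212797·0.5924 + -0.054476·12.9802 = 0.0113  (Starbucks)
  w_2 = 1.212797·0.5740 + -0.054476·6.3019 = 0.3528  (Lockheed)
  w_3 = 1.212797·0.7856 + -0.054476·8.2417 = 0.5038  (Boeing)
Σw_i=1.0000  μᵀw=0.0890
σ²=wᵀΣw=λ₁·μ_p+λ₂ = 1.212797·0.089 + -0.054476 = 0.053463 ≈ 0.0535

Boeing (0.5038)


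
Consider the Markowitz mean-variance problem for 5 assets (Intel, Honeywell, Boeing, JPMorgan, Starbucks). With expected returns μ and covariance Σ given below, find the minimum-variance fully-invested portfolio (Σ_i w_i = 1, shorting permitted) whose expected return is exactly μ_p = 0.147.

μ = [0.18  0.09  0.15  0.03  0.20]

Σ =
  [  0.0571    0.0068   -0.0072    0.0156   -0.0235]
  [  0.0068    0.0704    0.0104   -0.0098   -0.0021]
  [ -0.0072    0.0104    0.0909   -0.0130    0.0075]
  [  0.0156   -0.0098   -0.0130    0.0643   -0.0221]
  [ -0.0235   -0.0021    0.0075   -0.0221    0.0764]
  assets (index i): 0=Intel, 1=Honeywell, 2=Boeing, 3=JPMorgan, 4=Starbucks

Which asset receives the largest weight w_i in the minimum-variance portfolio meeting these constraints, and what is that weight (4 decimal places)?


Starbucks (0.2991)

u=Σ⁻¹μ = [4.6789  0.8751  1.7519  1.2909  4.2825]
v=Σ⁻¹𝟙 = [21.4332  14.4077  12.3419  23.9042  25.7808]
a=μᵀu=2.078962  b=𝟙ᵀu=12.879226  c=𝟙ᵀv=97.867675  D=ac−b²=37.588715
λ₁=(c·0.147−b)/D = (97.867675·0.147−12.879226)/37.588715 = 0.040100
λ₂=(a−b·0.147)/D = (2.078962−12.879226·0.147)/37.588715 = 0.004941
w* = 0.040100·u + 0.004941·v:
  w_0 = 0.040100·4.6789 + 0.004941·21.4332 = 0.2935  (Intel)
  w_1 = 0.040100·0.8751 + 0.004941·14.4077 = 0.1063  (Honeywell)
  w_2 = 0.040100·1.7519 + 0.004941·12.3419 = 0.1312  (Boeing)
  w_3 = 0.040100·1.2909 + 0.004941·23.9042 = 0.1699  (JPMorgan)
  w_4 = 0.040100·4.2825 + 0.004941·25.7808 = 0.2991  (Starbucks)
Σw_i=1.0000  μᵀw=0.1470
σ²=wᵀΣw=λ₁·μ_p+λ₂ = 0.040100·0.147 + 0.004941 = 0.010835 ≈ 0.0108


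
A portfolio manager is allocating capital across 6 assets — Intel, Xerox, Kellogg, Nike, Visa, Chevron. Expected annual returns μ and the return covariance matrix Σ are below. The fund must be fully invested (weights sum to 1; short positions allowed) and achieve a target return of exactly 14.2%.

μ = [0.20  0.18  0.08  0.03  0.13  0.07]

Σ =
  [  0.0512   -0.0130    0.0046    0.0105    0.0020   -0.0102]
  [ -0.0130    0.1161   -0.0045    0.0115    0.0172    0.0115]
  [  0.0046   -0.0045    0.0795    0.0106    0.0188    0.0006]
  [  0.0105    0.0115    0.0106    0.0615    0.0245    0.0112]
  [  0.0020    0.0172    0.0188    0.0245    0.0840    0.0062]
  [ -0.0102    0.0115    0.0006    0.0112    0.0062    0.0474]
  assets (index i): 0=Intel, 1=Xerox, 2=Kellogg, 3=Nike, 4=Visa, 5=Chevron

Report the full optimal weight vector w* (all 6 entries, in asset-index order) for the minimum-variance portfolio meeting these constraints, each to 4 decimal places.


0.3850  0.1368  0.1211  -0.0202  0.0816  0.2958

p=Σ⁻¹μ = [5.1158  1.9154  0.7526  -1.7873  1.2118  2.3672]
q=Σ⁻¹𝟙 = [24.6394  8.5004  9.9549  2.6196  4.8914  22.9520]
a=μᵀp=1.697756  b=𝟙ᵀp=9.575458  c=𝟙ᵀq=73.557774  D=ac−b²=33.193730
λ₁=(c·0.142−b)/D = (73.557774·0.142−9.575458)/33.193730 = 0.026202
λ₂=(a−b·0.142)/D = (1.697756−9.575458·0.142)/33.193730 = 0.010184
w* = 0.026202·p + 0.010184·q:
  w_0 = 0.026202·5.1158 + 0.010184·24.6394 = 0.3850  (Intel)
  w_1 = 0.026202·1.9154 + 0.010184·8.5004 = 0.1368  (Xerox)
  w_2 = 0.026202·0.7526 + 0.010184·9.9549 = 0.1211  (Kellogg)
  w_3 = 0.026202·-1.7873 + 0.010184·2.6196 = -0.0202  (Nike)
  w_4 = 0.026202·1.2118 + 0.010184·4.8914 = 0.0816  (Visa)
  w_5 = 0.026202·2.3672 + 0.010184·22.9520 = 0.2958  (Chevron)
Σw_i=1.0000  μᵀw=0.1420
σ²=wᵀΣw=λ₁·μ_p+λ₂ = 0.026202·0.142 + 0.010184 = 0.013905 ≈ 0.0139


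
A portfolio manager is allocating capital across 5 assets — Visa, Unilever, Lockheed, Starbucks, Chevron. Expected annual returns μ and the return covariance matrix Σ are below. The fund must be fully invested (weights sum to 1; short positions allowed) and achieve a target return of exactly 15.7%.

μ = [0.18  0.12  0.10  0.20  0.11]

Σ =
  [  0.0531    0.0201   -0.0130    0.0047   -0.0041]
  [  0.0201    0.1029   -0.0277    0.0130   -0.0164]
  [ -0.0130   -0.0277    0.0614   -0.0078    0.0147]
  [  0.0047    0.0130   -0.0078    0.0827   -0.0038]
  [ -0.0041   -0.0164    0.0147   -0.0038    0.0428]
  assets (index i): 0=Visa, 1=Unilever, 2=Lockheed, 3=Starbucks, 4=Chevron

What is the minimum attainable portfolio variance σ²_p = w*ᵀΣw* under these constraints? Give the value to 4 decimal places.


0.0144

u=Σ⁻¹μ = [3.5332  1.3144  2.6204  2.3833  2.7238]
v=Σ⁻¹𝟙 = [19.7771  14.2758  22.6889  11.9665  23.9990]
a=μᵀu=1.832012  b=𝟙ᵀu=12.575054  c=𝟙ᵀv=92.707266  D=ac−b²=11.708807
λ₁=(c·0.157−b)/D = (92.707266·0.157−12.575054)/11.708807 = 0.169102
λ₂=(a−b·0.157)/D = (1.832012−12.575054·0.157)/11.708807 = -0.012151
w* = 0.169102·u + -0.012151·v:
  w_0 = 0.169102·3.5332 + -0.012151·19.7771 = 0.3572  (Visa)
  w_1 = 0.169102·1.3144 + -0.012151·14.2758 = 0.0488  (Unilever)
  w_2 = 0.169102·2.6204 + -0.012151·22.6889 = 0.1674  (Lockheed)
  w_3 = 0.169102·2.3833 + -0.012151·11.9665 = 0.2576  (Starbucks)
  w_4 = 0.169102·2.7238 + -0.012151·23.9990 = 0.1690  (Chevron)
Σw_i=1.0000  μᵀw=0.1570
σ²=wᵀΣw=λ₁·μ_p+λ₂ = 0.169102·0.157 + -0.012151 = 0.014398 ≈ 0.0144


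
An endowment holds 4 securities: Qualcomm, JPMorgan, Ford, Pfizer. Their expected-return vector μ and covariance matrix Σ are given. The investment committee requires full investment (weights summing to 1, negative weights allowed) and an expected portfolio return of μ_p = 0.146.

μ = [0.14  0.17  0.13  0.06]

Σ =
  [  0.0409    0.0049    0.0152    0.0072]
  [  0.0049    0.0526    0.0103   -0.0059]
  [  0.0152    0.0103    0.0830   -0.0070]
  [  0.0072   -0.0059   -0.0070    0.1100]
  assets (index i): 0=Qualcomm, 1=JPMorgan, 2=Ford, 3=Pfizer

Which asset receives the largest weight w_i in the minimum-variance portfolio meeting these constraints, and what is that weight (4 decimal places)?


JPMorgan (0.4282)

x=Σ⁻¹μ = [2.6918  2.8962  0.7622  0.5731]
y=Σ⁻¹𝟙 = [18.0255  16.9193  7.4311  9.2914]
a=μᵀx=1.002689  b=𝟙ᵀx=6.923383  c=𝟙ᵀy=51.667363  D=ac−b²=3.873055
λ₁=(c·0.146−b)/D = (51.667363·0.146−6.923383)/3.873055 = 0.160094
λ₂=(a−b·0.146)/D = (1.002689−6.923383·0.146)/3.873055 = -0.002098
w* = 0.160094·x + -0.002098·y:
  w_0 = 0.160094·2.6918 + -0.002098·18.0255 = 0.3931  (Qualcomm)
  w_1 = 0.160094·2.8962 + -0.002098·16.9193 = 0.4282  (JPMorgan)
  w_2 = 0.160094·0.7622 + -0.002098·7.4311 = 0.1064  (Ford)
  w_3 = 0.160094·0.5731 + -0.002098·9.2914 = 0.0723  (Pfizer)
Σw_i=1.0000  μᵀw=0.1460
σ²=wᵀΣw=λ₁·μ_p+λ₂ = 0.160094·0.146 + -0.002098 = 0.021276 ≈ 0.0213


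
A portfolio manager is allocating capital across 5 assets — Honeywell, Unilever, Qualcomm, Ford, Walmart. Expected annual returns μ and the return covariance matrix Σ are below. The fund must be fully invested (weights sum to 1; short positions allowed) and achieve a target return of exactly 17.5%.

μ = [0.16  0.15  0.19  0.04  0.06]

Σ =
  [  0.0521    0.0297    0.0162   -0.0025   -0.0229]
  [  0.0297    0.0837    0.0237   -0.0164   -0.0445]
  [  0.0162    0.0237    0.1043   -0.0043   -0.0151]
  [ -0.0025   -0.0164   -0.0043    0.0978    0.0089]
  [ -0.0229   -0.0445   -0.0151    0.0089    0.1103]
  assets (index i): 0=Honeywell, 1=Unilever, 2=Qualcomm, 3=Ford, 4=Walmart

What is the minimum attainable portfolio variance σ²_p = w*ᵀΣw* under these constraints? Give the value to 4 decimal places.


p=Σ⁻¹μ = [2.5838  1.6074  1.3509  0.6345  1.8626]
q=Σ⁻¹𝟙 = [16.6379  16.7743  6.4670  11.9998  19.2051]
a=μᵀp=1.048330  b=𝟙ᵀp=8.039230  c=𝟙ᵀq=71.083989  D=ac−b²=9.890222
λ₁=(c·0.175−b)/D = (71.083989·0.175−8.039230)/9.890222 = 0.444931
λ₂=(a−b·0.175)/D = (1.048330−8.039230·0.175)/9.890222 = -0.036252
w* = 0.444931·p + -0.036252·q:
  w_0 = 0.444931·2.5838 + -0.036252·16.6379 = 0.5465  (Honeywell)
  w_1 = 0.444931·1.6074 + -0.036252·16.7743 = 0.1071  (Unilever)
  w_2 = 0.444931·1.3509 + -0.036252·6.4670 = 0.3666  (Qualcomm)
  w_3 = 0.444931·0.6345 + -0.036252·11.9998 = -0.1527  (Ford)
  w_4 = 0.444931·1.8626 + -0.036252·19.2051 = 0.1325  (Walmart)
Σw_i=1.0000  μᵀw=0.1750
σ²=wᵀΣw=λ₁·μ_p+λ₂ = 0.444931·0.175 + -0.036252 = 0.041611 ≈ 0.0416

0.0416


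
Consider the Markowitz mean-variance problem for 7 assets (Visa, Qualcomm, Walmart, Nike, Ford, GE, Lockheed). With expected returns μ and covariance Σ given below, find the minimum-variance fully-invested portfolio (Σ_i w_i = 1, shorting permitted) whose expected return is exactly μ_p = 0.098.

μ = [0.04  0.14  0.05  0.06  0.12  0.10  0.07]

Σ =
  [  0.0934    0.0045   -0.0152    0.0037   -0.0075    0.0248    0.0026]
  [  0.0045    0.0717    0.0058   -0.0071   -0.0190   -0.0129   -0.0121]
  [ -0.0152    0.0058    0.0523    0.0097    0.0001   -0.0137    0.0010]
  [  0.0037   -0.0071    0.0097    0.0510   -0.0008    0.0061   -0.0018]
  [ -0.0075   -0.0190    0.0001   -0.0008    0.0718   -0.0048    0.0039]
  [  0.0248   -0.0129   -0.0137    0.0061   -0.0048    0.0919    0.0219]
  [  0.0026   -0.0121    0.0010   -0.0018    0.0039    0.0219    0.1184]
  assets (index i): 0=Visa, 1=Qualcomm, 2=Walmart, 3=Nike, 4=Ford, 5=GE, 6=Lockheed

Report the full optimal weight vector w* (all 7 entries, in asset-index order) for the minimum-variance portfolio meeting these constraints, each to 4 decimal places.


0.0515  0.2583  0.1242  0.1438  0.2283  0.1324  0.0615

g=Σ⁻¹μ = [0.1486  3.0582  0.7962  1.3190  2.5810  1.5124  0.5491]
h=Σ⁻¹𝟙 = [10.3304  22.6845  19.4075  17.4606  21.5849  12.3165  7.6498]
a=μᵀg=1.052426  b=𝟙ᵀg=9.964380  c=𝟙ᵀh=111.434166  D=ac−b²=17.987362
λ₁=(c·0.098−b)/D = (111.434166·0.098−9.964380)/17.987362 = 0.053158
λ₂=(a−b·0.098)/D = (1.052426−9.964380·0.098)/17.987362 = 0.004221
w* = 0.053158·g + 0.004221·h:
  w_0 = 0.053158·0.1486 + 0.004221·10.3304 = 0.0515  (Visa)
  w_1 = 0.053158·3.0582 + 0.004221·22.6845 = 0.2583  (Qualcomm)
  w_2 = 0.053158·0.7962 + 0.004221·19.4075 = 0.1242  (Walmart)
  w_3 = 0.053158·1.3190 + 0.004221·17.4606 = 0.1438  (Nike)
  w_4 = 0.053158·2.5810 + 0.004221·21.5849 = 0.2283  (Ford)
  w_5 = 0.053158·1.5124 + 0.004221·12.3165 = 0.1324  (GE)
  w_6 = 0.053158·0.5491 + 0.004221·7.6498 = 0.0615  (Lockheed)
Σw_i=1.0000  μᵀw=0.0980
σ²=wᵀΣw=λ₁·μ_p+λ₂ = 0.053158·0.098 + 0.004221 = 0.009430 ≈ 0.0094


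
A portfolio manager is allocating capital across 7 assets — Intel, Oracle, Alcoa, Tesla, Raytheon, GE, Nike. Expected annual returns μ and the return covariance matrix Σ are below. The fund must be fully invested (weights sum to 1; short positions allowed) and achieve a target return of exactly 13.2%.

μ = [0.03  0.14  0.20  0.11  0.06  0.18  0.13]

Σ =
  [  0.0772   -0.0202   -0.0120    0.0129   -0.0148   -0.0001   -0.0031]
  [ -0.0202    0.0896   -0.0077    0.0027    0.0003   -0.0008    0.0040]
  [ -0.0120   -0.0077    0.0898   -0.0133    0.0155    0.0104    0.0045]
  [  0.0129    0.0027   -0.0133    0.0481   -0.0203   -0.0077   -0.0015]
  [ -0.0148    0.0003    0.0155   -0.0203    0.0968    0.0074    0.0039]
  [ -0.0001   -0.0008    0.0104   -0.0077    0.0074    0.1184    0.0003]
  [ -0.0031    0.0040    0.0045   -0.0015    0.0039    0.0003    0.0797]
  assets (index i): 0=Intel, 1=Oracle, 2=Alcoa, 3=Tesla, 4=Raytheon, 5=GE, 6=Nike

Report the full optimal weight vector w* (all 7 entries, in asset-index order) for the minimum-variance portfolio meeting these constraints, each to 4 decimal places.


x=Σ⁻¹μ = [0.9530  1.8482  2.6103  3.2922  0.8625  1.4608  1.4423]
y=Σ⁻¹𝟙 = [18.0680  15.1912  14.7437  27.2839  15.3322  8.0561  11.3879]
a=μᵀx=1.673727  b=𝟙ᵀx=12.469217  c=𝟙ᵀy=110.062862  D=ac−b²=28.733784
λ₁=(c·0.132−b)/D = (110.062862·0.132−12.469217)/28.733784 = 0.071661
λ₂=(a−b·0.132)/D = (1.673727−12.469217·0.132)/28.733784 = 0.000967
w* = 0.071661·x + 0.000967·y:
  w_0 = 0.071661·0.9530 + 0.000967·18.0680 = 0.0858  (Intel)
  w_1 = 0.071661·1.8482 + 0.000967·15.1912 = 0.1471  (Oracle)
  w_2 = 0.071661·2.6103 + 0.000967·14.7437 = 0.2013  (Alcoa)
  w_3 = 0.071661·3.2922 + 0.000967·27.2839 = 0.2623  (Tesla)
  w_4 = 0.071661·0.8625 + 0.000967·15.3322 = 0.0766  (Raytheon)
  w_5 = 0.071661·1.4608 + 0.000967·8.0561 = 0.1125  (GE)
  w_6 = 0.071661·1.4423 + 0.000967·11.3879 = 0.1144  (Nike)
Σw_i=1.0000  μᵀw=0.1320
σ²=wᵀΣw=λ₁·μ_p+λ₂ = 0.071661·0.132 + 0.000967 = 0.010426 ≈ 0.0104

0.0858  0.1471  0.2013  0.2623  0.0766  0.1125  0.1144


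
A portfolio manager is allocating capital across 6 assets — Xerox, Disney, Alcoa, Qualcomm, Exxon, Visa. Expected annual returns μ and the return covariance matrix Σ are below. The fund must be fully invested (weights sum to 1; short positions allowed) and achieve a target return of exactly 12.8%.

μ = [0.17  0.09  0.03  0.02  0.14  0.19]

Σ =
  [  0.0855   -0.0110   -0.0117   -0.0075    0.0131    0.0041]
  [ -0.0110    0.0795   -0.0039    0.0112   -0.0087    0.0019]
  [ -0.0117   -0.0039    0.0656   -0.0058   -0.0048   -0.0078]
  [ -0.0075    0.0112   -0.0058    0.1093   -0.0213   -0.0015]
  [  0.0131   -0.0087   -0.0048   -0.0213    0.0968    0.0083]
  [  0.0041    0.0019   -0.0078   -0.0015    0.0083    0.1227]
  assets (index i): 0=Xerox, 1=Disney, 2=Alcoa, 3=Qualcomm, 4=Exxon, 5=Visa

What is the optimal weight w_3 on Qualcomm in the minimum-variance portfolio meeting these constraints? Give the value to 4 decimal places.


u=Σ⁻¹μ = [2.1246  1.5266  1.2439  0.5209  1.3481  1.4481]
v=Σ⁻¹𝟙 = [15.3997  15.2370  21.8853  12.3988  12.7366  8.0807]
a=μᵀu=1.010191  b=𝟙ᵀu=8.212267  c=𝟙ᵀv=85.738088  D=ac−b²=19.170544
λ₁=(c·0.128−b)/D = (85.738088·0.128−8.212267)/19.170544 = 0.144086
λ₂=(a−b·0.128)/D = (1.010191−8.212267·0.128)/19.170544 = -0.002138
w* = 0.144086·u + -0.002138·v:
  w_0 = 0.144086·2.1246 + -0.002138·15.3997 = 0.2732  (Xerox)
  w_1 = 0.144086·1.5266 + -0.002138·15.2370 = 0.1874  (Disney)
  w_2 = 0.144086·1.2439 + -0.002138·21.8853 = 0.1324  (Alcoa)
  w_3 = 0.144086·0.5209 + -0.002138·12.3988 = 0.0486  (Qualcomm)
  w_4 = 0.144086·1.3481 + -0.002138·12.7366 = 0.1670  (Exxon)
  w_5 = 0.144086·1.4481 + -0.002138·8.0807 = 0.1914  (Visa)
Σw_i=1.0000  μᵀw=0.1280
σ²=wᵀΣw=λ₁·μ_p+λ₂ = 0.144086·0.128 + -0.002138 = 0.016305 ≈ 0.0163

0.0486


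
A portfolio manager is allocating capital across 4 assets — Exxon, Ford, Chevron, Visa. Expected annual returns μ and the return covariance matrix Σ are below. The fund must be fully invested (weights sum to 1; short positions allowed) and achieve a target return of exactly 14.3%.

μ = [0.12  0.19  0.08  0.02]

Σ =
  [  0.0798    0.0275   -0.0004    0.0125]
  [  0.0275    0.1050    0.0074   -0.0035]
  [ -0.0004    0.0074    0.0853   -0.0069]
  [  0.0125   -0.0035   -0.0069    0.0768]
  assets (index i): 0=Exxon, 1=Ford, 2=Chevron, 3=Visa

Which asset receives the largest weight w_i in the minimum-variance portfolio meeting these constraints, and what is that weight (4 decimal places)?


Ford (0.4799)

u=Σ⁻¹μ = [0.9481  1.5109  0.8314  0.2497]
v=Σ⁻¹𝟙 = [8.1373  6.9686  12.2176  13.1117]
a=μᵀu=0.472360  b=𝟙ᵀu=3.540149  c=𝟙ᵀv=40.435113  D=ac−b²=6.567285
λ₁=(c·0.143−b)/D = (40.435113·0.143−3.540149)/6.567285 = 0.341400
λ₂=(a−b·0.143)/D = (0.472360−3.540149·0.143)/6.567285 = -0.005159
w* = 0.341400·u + -0.005159·v:
  w_0 = 0.341400·0.9481 + -0.005159·8.1373 = 0.2817  (Exxon)
  w_1 = 0.341400·1.5109 + -0.005159·6.9686 = 0.4799  (Ford)
  w_2 = 0.341400·0.8314 + -0.005159·12.2176 = 0.2208  (Chevron)
  w_3 = 0.341400·0.2497 + -0.005159·13.1117 = 0.0176  (Visa)
Σw_i=1.0000  μᵀw=0.1430
σ²=wᵀΣw=λ₁·μ_p+λ₂ = 0.341400·0.143 + -0.005159 = 0.043661 ≈ 0.0437
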